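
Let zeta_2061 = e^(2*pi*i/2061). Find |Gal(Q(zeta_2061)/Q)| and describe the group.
|Gal(Q(zeta_2061)/Q)| = phi(2061) = 1368; group ≅ (Z/2061Z)^* ≅ Z/6Z × Z/228Z

The n-th cyclotomic polynomial Φ_2061(x) is the minimal polynomial of zeta_2061 over Q and has degree phi(2061) = 1368. So Q(zeta_2061) is a degree-1368 Galois extension with Galois group (Z/2061Z)^*. By CRT, (Z/2061Z)^* ≅ (Z/9Z)^* × (Z/229Z)^*. Each prime-power unit group is (Z/9Z)^* ≅ Z/6Z; (Z/229Z)^* ≅ Z/228Z. Hence Gal(Q(zeta_2061)/Q) ≅ Z/6Z × Z/228Z.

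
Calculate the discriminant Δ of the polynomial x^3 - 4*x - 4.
Δ = -176

For a depressed cubic x^3 + p x + q the discriminant is Δ = -4 p^3 - 27 q^2 = -4*(-4)^3 - 27*(-4)^2 = 256 - 432 = -176.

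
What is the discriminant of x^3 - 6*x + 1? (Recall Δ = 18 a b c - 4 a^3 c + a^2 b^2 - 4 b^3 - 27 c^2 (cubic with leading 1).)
Δ = 837

For x^3 + a x^2 + b x + c the discriminant is Δ = 18 a b c - 4 a^3 c + a^2 b^2 - 4 b^3 - 27 c^2.
Plug a = 0, b = -6, c = 1:
  18*(0)*(-6)*(1) - 4*(0)^3*(1) + (0)^2*(-6)^2 - 4*(-6)^3 - 27*(1)^2
  = 0 + (0) + 0 + (864) + (-27)
  = 837.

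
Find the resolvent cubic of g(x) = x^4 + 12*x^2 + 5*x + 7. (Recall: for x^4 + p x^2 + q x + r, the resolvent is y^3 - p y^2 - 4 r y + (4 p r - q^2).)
h(y) = y^3 - 12*y^2 - 28*y + 311

Identify coefficients: p = 12, q = 5, r = 7.
Plug into h(y) = y^3 - p y^2 - 4 r y + (4 p r - q^2):
  h(y) = y^3 - (12) y^2 - 4*(7) y + (4*(12)*(7) - (5)^2)
       = y^3 + (-12) y^2 + (-28) y + (311).
Simplifying: h(y) = y^3 - 12*y^2 - 28*y + 311.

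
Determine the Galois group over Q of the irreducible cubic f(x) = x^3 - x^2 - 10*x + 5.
Gal(K/Q) = S_3 (symmetric group of order 6)

Compute the discriminant of x^3 + (-1)*x^2 + (-10)*x + (5): Δ = 4345. Since Δ is not a rational square, the Galois group is not contained in A_3; it must be the full S_3 (irreducibility of the cubic rules out anything smaller).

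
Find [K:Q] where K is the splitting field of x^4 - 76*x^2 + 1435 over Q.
[K:Q] = 4

f factors as (x^2 - 41)(x^2 - 35); the splitting field is K = Q(sqrt(41), sqrt(35)). Since 41, 35, and 1435 are all non-squares in Q, the three subfields Q(sqrt(41)), Q(sqrt(35)), Q(sqrt(1435)) are distinct degree-2 extensions, so [K:Q] = 4 (Klein four Galois group).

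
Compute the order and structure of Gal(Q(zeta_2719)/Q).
|Gal(Q(zeta_2719)/Q)| = phi(2719) = 2718; group ≅ (Z/2719Z)^* ≅ Z/2718Z

The n-th cyclotomic polynomial Φ_2719(x) is the minimal polynomial of zeta_2719 over Q and has degree phi(2719) = 2718. So Q(zeta_2719) is a degree-2718 Galois extension with Galois group (Z/2719Z)^*. (Z/2719Z)^* is cyclic since 2719 is an odd prime power (or 4). Hence Gal(Q(zeta_2719)/Q) ≅ Z/2718Z.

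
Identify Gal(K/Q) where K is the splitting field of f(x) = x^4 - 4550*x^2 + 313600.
Gal(K/Q) = Z/2Z (cyclic of order 2)

f factors as (x^2 - 70)(x^2 - 4480), so the splitting field is K = Q(sqrt(70), sqrt(4480)). The squarefree part of 70 is 70 and the squarefree part of 4480 is also 70, so sqrt(70) and sqrt(4480) are both rational multiples of sqrt(70). Hence Q(sqrt(70)) = Q(sqrt(4480)) = Q(sqrt(70)), and the splitting field collapses to a single degree-2 extension with Galois group Z/2Z.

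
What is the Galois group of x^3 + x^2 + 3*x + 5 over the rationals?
Gal(K/Q) = S_3 (symmetric group of order 6)

Compute the discriminant of x^3 + (1)*x^2 + (3)*x + (5): Δ = -524. Since Δ is not a rational square, the Galois group is not contained in A_3; it must be the full S_3 (irreducibility of the cubic rules out anything smaller).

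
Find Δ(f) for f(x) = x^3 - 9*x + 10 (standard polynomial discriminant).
Δ = 216

For a depressed cubic x^3 + p x + q the discriminant is Δ = -4 p^3 - 27 q^2 = -4*(-9)^3 - 27*(10)^2 = 2916 - 2700 = 216.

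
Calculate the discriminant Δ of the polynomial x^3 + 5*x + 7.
Δ = -1823

For a depressed cubic x^3 + p x + q the discriminant is Δ = -4 p^3 - 27 q^2 = -4*(5)^3 - 27*(7)^2 = -500 - 1323 = -1823.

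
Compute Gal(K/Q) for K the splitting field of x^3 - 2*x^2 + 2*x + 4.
Gal(K/Q) = S_3 (symmetric group of order 6)

Compute the discriminant of x^3 + (-2)*x^2 + (2)*x + (4): Δ = -608. Since Δ is not a rational square, the Galois group is not contained in A_3; it must be the full S_3 (irreducibility of the cubic rules out anything smaller).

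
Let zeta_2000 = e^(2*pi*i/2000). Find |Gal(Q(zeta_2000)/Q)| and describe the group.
|Gal(Q(zeta_2000)/Q)| = phi(2000) = 800; group ≅ (Z/2000Z)^* ≅ Z/2Z × Z/4Z × Z/100Z

The n-th cyclotomic polynomial Φ_2000(x) is the minimal polynomial of zeta_2000 over Q and has degree phi(2000) = 800. So Q(zeta_2000) is a degree-800 Galois extension with Galois group (Z/2000Z)^*. By CRT, (Z/2000Z)^* ≅ (Z/16Z)^* × (Z/125Z)^*. Each prime-power unit group is (Z/16Z)^* ≅ Z/2Z × Z/4Z; (Z/125Z)^* ≅ Z/100Z. Hence Gal(Q(zeta_2000)/Q) ≅ Z/2Z × Z/4Z × Z/100Z.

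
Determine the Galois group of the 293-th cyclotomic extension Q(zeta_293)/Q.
|Gal(Q(zeta_293)/Q)| = phi(293) = 292; group ≅ (Z/293Z)^* ≅ Z/292Z

The n-th cyclotomic polynomial Φ_293(x) is the minimal polynomial of zeta_293 over Q and has degree phi(293) = 292. So Q(zeta_293) is a degree-292 Galois extension with Galois group (Z/293Z)^*. (Z/293Z)^* is cyclic since 293 is an odd prime power (or 4). Hence Gal(Q(zeta_293)/Q) ≅ Z/292Z.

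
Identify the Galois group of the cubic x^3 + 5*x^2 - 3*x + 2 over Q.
Gal(K/Q) = S_3 (symmetric group of order 6)

Compute the discriminant of x^3 + (5)*x^2 + (-3)*x + (2): Δ = -1315. Since Δ is not a rational square, the Galois group is not contained in A_3; it must be the full S_3 (irreducibility of the cubic rules out anything smaller).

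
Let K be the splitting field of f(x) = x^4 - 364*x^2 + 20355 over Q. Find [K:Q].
[K:Q] = 4

f factors as (x^2 - 69)(x^2 - 295); the splitting field is K = Q(sqrt(69), sqrt(295)). Since 69, 295, and 20355 are all non-squares in Q, the three subfields Q(sqrt(69)), Q(sqrt(295)), Q(sqrt(20355)) are distinct degree-2 extensions, so [K:Q] = 4 (Klein four Galois group).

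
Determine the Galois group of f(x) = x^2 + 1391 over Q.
Gal(K/Q) = Z/2Z (cyclic of order 2)

x^2 + 1391 is irreducible over Q since -1391 is not a rational square. The splitting field Q(sqrt(-1391)) has degree 2 over Q, and its unique nontrivial automorphism is sqrt(-1391) ↦ -sqrt(-1391). Hence Gal(Q(sqrt(-1391))/Q) = Z/2Z.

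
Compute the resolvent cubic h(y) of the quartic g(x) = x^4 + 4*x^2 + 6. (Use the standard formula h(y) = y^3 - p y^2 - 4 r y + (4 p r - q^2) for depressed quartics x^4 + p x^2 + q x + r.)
h(y) = y^3 - 4*y^2 - 24*y + 96

Identify coefficients: p = 4, q = 0, r = 6.
Plug into h(y) = y^3 - p y^2 - 4 r y + (4 p r - q^2):
  h(y) = y^3 - (4) y^2 - 4*(6) y + (4*(4)*(6) - (0)^2)
       = y^3 + (-4) y^2 + (-24) y + (96).
Simplifying: h(y) = y^3 - 4*y^2 - 24*y + 96.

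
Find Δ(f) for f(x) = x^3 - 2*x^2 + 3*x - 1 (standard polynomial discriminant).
Δ = -23

For x^3 + a x^2 + b x + c the discriminant is Δ = 18 a b c - 4 a^3 c + a^2 b^2 - 4 b^3 - 27 c^2.
Plug a = -2, b = 3, c = -1:
  18*(-2)*(3)*(-1) - 4*(-2)^3*(-1) + (-2)^2*(3)^2 - 4*(3)^3 - 27*(-1)^2
  = 108 + (-32) + 36 + (-108) + (-27)
  = -23.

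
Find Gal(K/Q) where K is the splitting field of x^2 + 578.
Gal(K/Q) = Z/2Z (cyclic of order 2)

x^2 + 578 is irreducible over Q since -578 is not a rational square. The splitting field Q(sqrt(-578)) has degree 2 over Q, and its unique nontrivial automorphism is sqrt(-578) ↦ -sqrt(-578). Hence Gal(Q(sqrt(-578))/Q) = Z/2Z.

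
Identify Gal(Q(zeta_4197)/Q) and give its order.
|Gal(Q(zeta_4197)/Q)| = phi(4197) = 2796; group ≅ (Z/4197Z)^* ≅ Z/2Z × Z/1398Z

The n-th cyclotomic polynomial Φ_4197(x) is the minimal polynomial of zeta_4197 over Q and has degree phi(4197) = 2796. So Q(zeta_4197) is a degree-2796 Galois extension with Galois group (Z/4197Z)^*. By CRT, (Z/4197Z)^* ≅ (Z/3Z)^* × (Z/1399Z)^*. Each prime-power unit group is (Z/3Z)^* ≅ Z/2Z; (Z/1399Z)^* ≅ Z/1398Z. Hence Gal(Q(zeta_4197)/Q) ≅ Z/2Z × Z/1398Z.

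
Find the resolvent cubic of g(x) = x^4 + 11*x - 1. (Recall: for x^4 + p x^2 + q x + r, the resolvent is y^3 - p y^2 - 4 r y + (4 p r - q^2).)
h(y) = y^3 + 4*y - 121

Identify coefficients: p = 0, q = 11, r = -1.
Plug into h(y) = y^3 - p y^2 - 4 r y + (4 p r - q^2):
  h(y) = y^3 - (0) y^2 - 4*(-1) y + (4*(0)*(-1) - (11)^2)
       = y^3 + (0) y^2 + (4) y + (-121).
Simplifying: h(y) = y^3 + 4*y - 121.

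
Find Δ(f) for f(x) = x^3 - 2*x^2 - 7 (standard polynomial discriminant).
Δ = -1547

For x^3 + a x^2 + b x + c the discriminant is Δ = 18 a b c - 4 a^3 c + a^2 b^2 - 4 b^3 - 27 c^2.
Plug a = -2, b = 0, c = -7:
  18*(-2)*(0)*(-7) - 4*(-2)^3*(-7) + (-2)^2*(0)^2 - 4*(0)^3 - 27*(-7)^2
  = 0 + (-224) + 0 + (0) + (-1323)
  = -1547.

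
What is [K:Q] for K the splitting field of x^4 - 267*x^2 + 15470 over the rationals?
[K:Q] = 4

f factors as (x^2 - 85)(x^2 - 182); the splitting field is K = Q(sqrt(85), sqrt(182)). Since 85, 182, and 15470 are all non-squares in Q, the three subfields Q(sqrt(85)), Q(sqrt(182)), Q(sqrt(15470)) are distinct degree-2 extensions, so [K:Q] = 4 (Klein four Galois group).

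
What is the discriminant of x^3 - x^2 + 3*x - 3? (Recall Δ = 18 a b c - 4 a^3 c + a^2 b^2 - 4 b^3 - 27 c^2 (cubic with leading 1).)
Δ = -192

For x^3 + a x^2 + b x + c the discriminant is Δ = 18 a b c - 4 a^3 c + a^2 b^2 - 4 b^3 - 27 c^2.
Plug a = -1, b = 3, c = -3:
  18*(-1)*(3)*(-3) - 4*(-1)^3*(-3) + (-1)^2*(3)^2 - 4*(3)^3 - 27*(-3)^2
  = 162 + (-12) + 9 + (-108) + (-243)
  = -192.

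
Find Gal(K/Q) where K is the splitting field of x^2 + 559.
Gal(K/Q) = Z/2Z (cyclic of order 2)

x^2 + 559 is irreducible over Q since -559 is not a rational square. The splitting field Q(sqrt(-559)) has degree 2 over Q, and its unique nontrivial automorphism is sqrt(-559) ↦ -sqrt(-559). Hence Gal(Q(sqrt(-559))/Q) = Z/2Z.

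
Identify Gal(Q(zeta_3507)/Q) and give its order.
|Gal(Q(zeta_3507)/Q)| = phi(3507) = 1992; group ≅ (Z/3507Z)^* ≅ Z/2Z × Z/6Z × Z/166Z

The n-th cyclotomic polynomial Φ_3507(x) is the minimal polynomial of zeta_3507 over Q and has degree phi(3507) = 1992. So Q(zeta_3507) is a degree-1992 Galois extension with Galois group (Z/3507Z)^*. By CRT, (Z/3507Z)^* ≅ (Z/3Z)^* × (Z/7Z)^* × (Z/167Z)^*. Each prime-power unit group is (Z/3Z)^* ≅ Z/2Z; (Z/7Z)^* ≅ Z/6Z; (Z/167Z)^* ≅ Z/166Z. Hence Gal(Q(zeta_3507)/Q) ≅ Z/2Z × Z/6Z × Z/166Z.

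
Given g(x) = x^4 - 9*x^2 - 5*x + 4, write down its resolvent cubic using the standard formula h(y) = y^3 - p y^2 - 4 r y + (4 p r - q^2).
h(y) = y^3 + 9*y^2 - 16*y - 169

Identify coefficients: p = -9, q = -5, r = 4.
Plug into h(y) = y^3 - p y^2 - 4 r y + (4 p r - q^2):
  h(y) = y^3 - (-9) y^2 - 4*(4) y + (4*(-9)*(4) - (-5)^2)
       = y^3 + (9) y^2 + (-16) y + (-169).
Simplifying: h(y) = y^3 + 9*y^2 - 16*y - 169.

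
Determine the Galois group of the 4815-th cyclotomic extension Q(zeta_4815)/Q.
|Gal(Q(zeta_4815)/Q)| = phi(4815) = 2544; group ≅ (Z/4815Z)^* ≅ Z/4Z × Z/6Z × Z/106Z

The n-th cyclotomic polynomial Φ_4815(x) is the minimal polynomial of zeta_4815 over Q and has degree phi(4815) = 2544. So Q(zeta_4815) is a degree-2544 Galois extension with Galois group (Z/4815Z)^*. By CRT, (Z/4815Z)^* ≅ (Z/9Z)^* × (Z/5Z)^* × (Z/107Z)^*. Each prime-power unit group is (Z/9Z)^* ≅ Z/6Z; (Z/5Z)^* ≅ Z/4Z; (Z/107Z)^* ≅ Z/106Z. Hence Gal(Q(zeta_4815)/Q) ≅ Z/4Z × Z/6Z × Z/106Z.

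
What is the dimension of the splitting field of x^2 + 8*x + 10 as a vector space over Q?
[K:Q] = 2

The discriminant of x^2 + (8)*x + (10) is b^2 - 4c = 64 - (40) = 24. Since 24 is not a perfect square in Q, the polynomial is irreducible over Q. Its two roots generate a degree-2 extension, so [K:Q] = 2.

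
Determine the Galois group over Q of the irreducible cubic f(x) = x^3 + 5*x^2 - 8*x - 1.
Gal(K/Q) = S_3 (symmetric group of order 6)

Compute the discriminant of x^3 + (5)*x^2 + (-8)*x + (-1): Δ = 4841. Since Δ is not a rational square, the Galois group is not contained in A_3; it must be the full S_3 (irreducibility of the cubic rules out anything smaller).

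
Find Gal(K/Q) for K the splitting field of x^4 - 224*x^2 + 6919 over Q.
Gal(K/Q) = V_4 (Klein four-group, Z/2Z × Z/2Z)

f factors as (x^2 - 187)(x^2 - 37), so the splitting field is K = Q(sqrt(187), sqrt(37)). The elements 187, 37, 6919 are all non-squares in Q, so sqrt(187) and sqrt(37) generate independent quadratic extensions. Thus [K:Q] = 4 and Gal(K/Q) is generated by the two order-2 automorphisms sqrt(187) ↦ -sqrt(187) and sqrt(37) ↦ -sqrt(37), giving V_4.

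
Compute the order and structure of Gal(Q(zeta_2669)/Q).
|Gal(Q(zeta_2669)/Q)| = phi(2669) = 2496; group ≅ (Z/2669Z)^* ≅ Z/16Z × Z/156Z

The n-th cyclotomic polynomial Φ_2669(x) is the minimal polynomial of zeta_2669 over Q and has degree phi(2669) = 2496. So Q(zeta_2669) is a degree-2496 Galois extension with Galois group (Z/2669Z)^*. By CRT, (Z/2669Z)^* ≅ (Z/17Z)^* × (Z/157Z)^*. Each prime-power unit group is (Z/17Z)^* ≅ Z/16Z; (Z/157Z)^* ≅ Z/156Z. Hence Gal(Q(zeta_2669)/Q) ≅ Z/16Z × Z/156Z.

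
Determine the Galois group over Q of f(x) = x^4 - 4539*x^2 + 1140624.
Gal(K/Q) = Z/2Z (cyclic of order 2)

f factors as (x^2 - 4272)(x^2 - 267), so the splitting field is K = Q(sqrt(4272), sqrt(267)). The squarefree part of 4272 is 267 and the squarefree part of 267 is also 267, so sqrt(4272) and sqrt(267) are both rational multiples of sqrt(267). Hence Q(sqrt(4272)) = Q(sqrt(267)) = Q(sqrt(267)), and the splitting field collapses to a single degree-2 extension with Galois group Z/2Z.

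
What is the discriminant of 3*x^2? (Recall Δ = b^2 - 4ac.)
Δ = 0

For a quadratic a x^2 + b x + c the discriminant is Δ = b^2 - 4ac = (0)^2 - 4*(3)*(0) = 0 - (0) = 0.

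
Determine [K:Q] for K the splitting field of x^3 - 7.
[K:Q] = 6

x^3 - 7 has one real root r = 7^(1/3) and two complex roots r*zeta_3, r*zeta_3^2 where zeta_3 = e^(2*pi*i/3). The splitting field is Q(r, zeta_3). [Q(r):Q] = 3 and [Q(zeta_3):Q] = 2 with gcd = 1, so [Q(r, zeta_3):Q] = 3 * 2 = 6.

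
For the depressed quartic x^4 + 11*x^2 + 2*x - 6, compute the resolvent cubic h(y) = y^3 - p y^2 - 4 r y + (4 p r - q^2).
h(y) = y^3 - 11*y^2 + 24*y - 268

Identify coefficients: p = 11, q = 2, r = -6.
Plug into h(y) = y^3 - p y^2 - 4 r y + (4 p r - q^2):
  h(y) = y^3 - (11) y^2 - 4*(-6) y + (4*(11)*(-6) - (2)^2)
       = y^3 + (-11) y^2 + (24) y + (-268).
Simplifying: h(y) = y^3 - 11*y^2 + 24*y - 268.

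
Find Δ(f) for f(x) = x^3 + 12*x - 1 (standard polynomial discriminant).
Δ = -6939

For a depressed cubic x^3 + p x + q the discriminant is Δ = -4 p^3 - 27 q^2 = -4*(12)^3 - 27*(-1)^2 = -6912 - 27 = -6939.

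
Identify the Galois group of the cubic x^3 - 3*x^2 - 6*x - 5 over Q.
Gal(K/Q) = S_3 (symmetric group of order 6)

Compute the discriminant of x^3 + (-3)*x^2 + (-6)*x + (-5): Δ = -1647. Since Δ is not a rational square, the Galois group is not contained in A_3; it must be the full S_3 (irreducibility of the cubic rules out anything smaller).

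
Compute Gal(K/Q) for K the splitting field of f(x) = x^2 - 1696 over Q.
Gal(K/Q) = Z/2Z (cyclic of order 2)

x^2 - 1696 is irreducible over Q since 1696 is not a rational square. The splitting field Q(sqrt(1696)) has degree 2 over Q, and its unique nontrivial automorphism is sqrt(1696) ↦ -sqrt(1696). Hence Gal(Q(sqrt(1696))/Q) = Z/2Z.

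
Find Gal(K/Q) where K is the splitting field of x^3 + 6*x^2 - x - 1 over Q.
Gal(K/Q) = S_3 (symmetric group of order 6)

Compute the discriminant of x^3 + (6)*x^2 + (-1)*x + (-1): Δ = 985. Since Δ is not a rational square, the Galois group is not contained in A_3; it must be the full S_3 (irreducibility of the cubic rules out anything smaller).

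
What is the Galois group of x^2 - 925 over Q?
Gal(K/Q) = Z/2Z (cyclic of order 2)

x^2 - 925 is irreducible over Q since 925 is not a rational square. The splitting field Q(sqrt(925)) has degree 2 over Q, and its unique nontrivial automorphism is sqrt(925) ↦ -sqrt(925). Hence Gal(Q(sqrt(925))/Q) = Z/2Z.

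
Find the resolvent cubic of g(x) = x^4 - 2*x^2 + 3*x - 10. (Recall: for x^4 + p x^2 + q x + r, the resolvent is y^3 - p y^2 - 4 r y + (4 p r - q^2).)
h(y) = y^3 + 2*y^2 + 40*y + 71

Identify coefficients: p = -2, q = 3, r = -10.
Plug into h(y) = y^3 - p y^2 - 4 r y + (4 p r - q^2):
  h(y) = y^3 - (-2) y^2 - 4*(-10) y + (4*(-2)*(-10) - (3)^2)
       = y^3 + (2) y^2 + (40) y + (71).
Simplifying: h(y) = y^3 + 2*y^2 + 40*y + 71.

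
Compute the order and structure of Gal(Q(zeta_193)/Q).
|Gal(Q(zeta_193)/Q)| = phi(193) = 192; group ≅ (Z/193Z)^* ≅ Z/192Z

The n-th cyclotomic polynomial Φ_193(x) is the minimal polynomial of zeta_193 over Q and has degree phi(193) = 192. So Q(zeta_193) is a degree-192 Galois extension with Galois group (Z/193Z)^*. (Z/193Z)^* is cyclic since 193 is an odd prime power (or 4). Hence Gal(Q(zeta_193)/Q) ≅ Z/192Z.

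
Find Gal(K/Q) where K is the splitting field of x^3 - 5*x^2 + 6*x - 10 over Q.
Gal(K/Q) = S_3 (symmetric group of order 6)

Compute the discriminant of x^3 + (-5)*x^2 + (6)*x + (-10): Δ = -2264. Since Δ is not a rational square, the Galois group is not contained in A_3; it must be the full S_3 (irreducibility of the cubic rules out anything smaller).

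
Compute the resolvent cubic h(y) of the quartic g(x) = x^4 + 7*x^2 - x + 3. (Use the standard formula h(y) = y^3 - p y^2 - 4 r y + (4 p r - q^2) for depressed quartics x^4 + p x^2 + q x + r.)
h(y) = y^3 - 7*y^2 - 12*y + 83

Identify coefficients: p = 7, q = -1, r = 3.
Plug into h(y) = y^3 - p y^2 - 4 r y + (4 p r - q^2):
  h(y) = y^3 - (7) y^2 - 4*(3) y + (4*(7)*(3) - (-1)^2)
       = y^3 + (-7) y^2 + (-12) y + (83).
Simplifying: h(y) = y^3 - 7*y^2 - 12*y + 83.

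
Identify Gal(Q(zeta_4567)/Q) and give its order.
|Gal(Q(zeta_4567)/Q)| = phi(4567) = 4566; group ≅ (Z/4567Z)^* ≅ Z/4566Z

The n-th cyclotomic polynomial Φ_4567(x) is the minimal polynomial of zeta_4567 over Q and has degree phi(4567) = 4566. So Q(zeta_4567) is a degree-4566 Galois extension with Galois group (Z/4567Z)^*. (Z/4567Z)^* is cyclic since 4567 is an odd prime power (or 4). Hence Gal(Q(zeta_4567)/Q) ≅ Z/4566Z.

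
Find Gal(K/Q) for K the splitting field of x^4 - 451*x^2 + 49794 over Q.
Gal(K/Q) = V_4 (Klein four-group, Z/2Z × Z/2Z)

f factors as (x^2 - 258)(x^2 - 193), so the splitting field is K = Q(sqrt(258), sqrt(193)). The elements 258, 193, 49794 are all non-squares in Q, so sqrt(258) and sqrt(193) generate independent quadratic extensions. Thus [K:Q] = 4 and Gal(K/Q) is generated by the two order-2 automorphisms sqrt(258) ↦ -sqrt(258) and sqrt(193) ↦ -sqrt(193), giving V_4.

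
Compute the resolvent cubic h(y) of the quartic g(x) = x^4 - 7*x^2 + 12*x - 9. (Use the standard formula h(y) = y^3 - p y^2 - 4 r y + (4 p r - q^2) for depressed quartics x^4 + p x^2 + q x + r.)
h(y) = y^3 + 7*y^2 + 36*y + 108

Identify coefficients: p = -7, q = 12, r = -9.
Plug into h(y) = y^3 - p y^2 - 4 r y + (4 p r - q^2):
  h(y) = y^3 - (-7) y^2 - 4*(-9) y + (4*(-7)*(-9) - (12)^2)
       = y^3 + (7) y^2 + (36) y + (108).
Simplifying: h(y) = y^3 + 7*y^2 + 36*y + 108.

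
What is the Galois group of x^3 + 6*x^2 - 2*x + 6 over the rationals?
Gal(K/Q) = S_3 (symmetric group of order 6)

Compute the discriminant of x^3 + (6)*x^2 + (-2)*x + (6): Δ = -7276. Since Δ is not a rational square, the Galois group is not contained in A_3; it must be the full S_3 (irreducibility of the cubic rules out anything smaller).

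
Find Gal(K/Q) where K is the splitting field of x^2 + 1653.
Gal(K/Q) = Z/2Z (cyclic of order 2)

x^2 + 1653 is irreducible over Q since -1653 is not a rational square. The splitting field Q(sqrt(-1653)) has degree 2 over Q, and its unique nontrivial automorphism is sqrt(-1653) ↦ -sqrt(-1653). Hence Gal(Q(sqrt(-1653))/Q) = Z/2Z.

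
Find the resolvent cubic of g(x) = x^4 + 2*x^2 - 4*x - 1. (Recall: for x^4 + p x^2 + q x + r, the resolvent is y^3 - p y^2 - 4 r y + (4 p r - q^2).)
h(y) = y^3 - 2*y^2 + 4*y - 24

Identify coefficients: p = 2, q = -4, r = -1.
Plug into h(y) = y^3 - p y^2 - 4 r y + (4 p r - q^2):
  h(y) = y^3 - (2) y^2 - 4*(-1) y + (4*(2)*(-1) - (-4)^2)
       = y^3 + (-2) y^2 + (4) y + (-24).
Simplifying: h(y) = y^3 - 2*y^2 + 4*y - 24.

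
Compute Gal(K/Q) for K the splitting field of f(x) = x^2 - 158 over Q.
Gal(K/Q) = Z/2Z (cyclic of order 2)

x^2 - 158 is irreducible over Q since 158 is not a rational square. The splitting field Q(sqrt(158)) has degree 2 over Q, and its unique nontrivial automorphism is sqrt(158) ↦ -sqrt(158). Hence Gal(Q(sqrt(158))/Q) = Z/2Z.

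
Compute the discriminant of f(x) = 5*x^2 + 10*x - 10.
Δ = 300

For a quadratic a x^2 + b x + c the discriminant is Δ = b^2 - 4ac = (10)^2 - 4*(5)*(-10) = 100 - (-200) = 300.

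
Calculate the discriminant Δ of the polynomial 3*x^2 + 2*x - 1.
Δ = 16

For a quadratic a x^2 + b x + c the discriminant is Δ = b^2 - 4ac = (2)^2 - 4*(3)*(-1) = 4 - (-12) = 16.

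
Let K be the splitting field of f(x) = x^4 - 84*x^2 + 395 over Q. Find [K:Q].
[K:Q] = 4

f factors as (x^2 - 79)(x^2 - 5); the splitting field is K = Q(sqrt(79), sqrt(5)). Since 79, 5, and 395 are all non-squares in Q, the three subfields Q(sqrt(79)), Q(sqrt(5)), Q(sqrt(395)) are distinct degree-2 extensions, so [K:Q] = 4 (Klein four Galois group).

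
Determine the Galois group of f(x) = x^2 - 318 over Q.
Gal(K/Q) = Z/2Z (cyclic of order 2)

x^2 - 318 is irreducible over Q since 318 is not a rational square. The splitting field Q(sqrt(318)) has degree 2 over Q, and its unique nontrivial automorphism is sqrt(318) ↦ -sqrt(318). Hence Gal(Q(sqrt(318))/Q) = Z/2Z.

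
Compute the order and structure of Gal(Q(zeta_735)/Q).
|Gal(Q(zeta_735)/Q)| = phi(735) = 336; group ≅ (Z/735Z)^* ≅ Z/2Z × Z/4Z × Z/42Z

The n-th cyclotomic polynomial Φ_735(x) is the minimal polynomial of zeta_735 over Q and has degree phi(735) = 336. So Q(zeta_735) is a degree-336 Galois extension with Galois group (Z/735Z)^*. By CRT, (Z/735Z)^* ≅ (Z/3Z)^* × (Z/5Z)^* × (Z/49Z)^*. Each prime-power unit group is (Z/3Z)^* ≅ Z/2Z; (Z/5Z)^* ≅ Z/4Z; (Z/49Z)^* ≅ Z/42Z. Hence Gal(Q(zeta_735)/Q) ≅ Z/2Z × Z/4Z × Z/42Z.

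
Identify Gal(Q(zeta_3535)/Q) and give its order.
|Gal(Q(zeta_3535)/Q)| = phi(3535) = 2400; group ≅ (Z/3535Z)^* ≅ Z/4Z × Z/6Z × Z/100Z

The n-th cyclotomic polynomial Φ_3535(x) is the minimal polynomial of zeta_3535 over Q and has degree phi(3535) = 2400. So Q(zeta_3535) is a degree-2400 Galois extension with Galois group (Z/3535Z)^*. By CRT, (Z/3535Z)^* ≅ (Z/5Z)^* × (Z/7Z)^* × (Z/101Z)^*. Each prime-power unit group is (Z/5Z)^* ≅ Z/4Z; (Z/7Z)^* ≅ Z/6Z; (Z/101Z)^* ≅ Z/100Z. Hence Gal(Q(zeta_3535)/Q) ≅ Z/4Z × Z/6Z × Z/100Z.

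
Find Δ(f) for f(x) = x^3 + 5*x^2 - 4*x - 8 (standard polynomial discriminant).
Δ = 5808

For x^3 + a x^2 + b x + c the discriminant is Δ = 18 a b c - 4 a^3 c + a^2 b^2 - 4 b^3 - 27 c^2.
Plug a = 5, b = -4, c = -8:
  18*(5)*(-4)*(-8) - 4*(5)^3*(-8) + (5)^2*(-4)^2 - 4*(-4)^3 - 27*(-8)^2
  = 2880 + (4000) + 400 + (256) + (-1728)
  = 5808.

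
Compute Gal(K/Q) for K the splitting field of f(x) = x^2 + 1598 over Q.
Gal(K/Q) = Z/2Z (cyclic of order 2)

x^2 + 1598 is irreducible over Q since -1598 is not a rational square. The splitting field Q(sqrt(-1598)) has degree 2 over Q, and its unique nontrivial automorphism is sqrt(-1598) ↦ -sqrt(-1598). Hence Gal(Q(sqrt(-1598))/Q) = Z/2Z.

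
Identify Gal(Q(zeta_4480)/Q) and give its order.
|Gal(Q(zeta_4480)/Q)| = phi(4480) = 1536; group ≅ (Z/4480Z)^* ≅ Z/2Z × Z/4Z × Z/6Z × Z/32Z

The n-th cyclotomic polynomial Φ_4480(x) is the minimal polynomial of zeta_4480 over Q and has degree phi(4480) = 1536. So Q(zeta_4480) is a degree-1536 Galois extension with Galois group (Z/4480Z)^*. By CRT, (Z/4480Z)^* ≅ (Z/128Z)^* × (Z/5Z)^* × (Z/7Z)^*. Each prime-power unit group is (Z/128Z)^* ≅ Z/2Z × Z/32Z; (Z/5Z)^* ≅ Z/4Z; (Z/7Z)^* ≅ Z/6Z. Hence Gal(Q(zeta_4480)/Q) ≅ Z/2Z × Z/4Z × Z/6Z × Z/32Z.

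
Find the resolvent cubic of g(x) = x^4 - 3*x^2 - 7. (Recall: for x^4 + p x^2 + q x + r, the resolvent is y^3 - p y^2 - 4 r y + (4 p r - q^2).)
h(y) = y^3 + 3*y^2 + 28*y + 84

Identify coefficients: p = -3, q = 0, r = -7.
Plug into h(y) = y^3 - p y^2 - 4 r y + (4 p r - q^2):
  h(y) = y^3 - (-3) y^2 - 4*(-7) y + (4*(-3)*(-7) - (0)^2)
       = y^3 + (3) y^2 + (28) y + (84).
Simplifying: h(y) = y^3 + 3*y^2 + 28*y + 84.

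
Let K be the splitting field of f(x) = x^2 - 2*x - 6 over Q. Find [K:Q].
[K:Q] = 2

The discriminant of x^2 + (-2)*x + (-6) is b^2 - 4c = 4 - (-24) = 28. Since 28 is not a perfect square in Q, the polynomial is irreducible over Q. Its two roots generate a degree-2 extension, so [K:Q] = 2.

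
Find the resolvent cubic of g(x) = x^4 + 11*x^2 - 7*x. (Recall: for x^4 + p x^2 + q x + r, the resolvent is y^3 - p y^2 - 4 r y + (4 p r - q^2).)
h(y) = y^3 - 11*y^2 - 49

Identify coefficients: p = 11, q = -7, r = 0.
Plug into h(y) = y^3 - p y^2 - 4 r y + (4 p r - q^2):
  h(y) = y^3 - (11) y^2 - 4*(0) y + (4*(11)*(0) - (-7)^2)
       = y^3 + (-11) y^2 + (0) y + (-49).
Simplifying: h(y) = y^3 - 11*y^2 - 49.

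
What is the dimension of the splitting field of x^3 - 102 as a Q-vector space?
[K:Q] = 6

x^3 - 102 has one real root r = 102^(1/3) and two complex roots r*zeta_3, r*zeta_3^2 where zeta_3 = e^(2*pi*i/3). The splitting field is Q(r, zeta_3). [Q(r):Q] = 3 and [Q(zeta_3):Q] = 2 with gcd = 1, so [Q(r, zeta_3):Q] = 3 * 2 = 6.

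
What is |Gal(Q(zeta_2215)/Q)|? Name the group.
|Gal(Q(zeta_2215)/Q)| = phi(2215) = 1768; group ≅ (Z/2215Z)^* ≅ Z/4Z × Z/442Z

The n-th cyclotomic polynomial Φ_2215(x) is the minimal polynomial of zeta_2215 over Q and has degree phi(2215) = 1768. So Q(zeta_2215) is a degree-1768 Galois extension with Galois group (Z/2215Z)^*. By CRT, (Z/2215Z)^* ≅ (Z/5Z)^* × (Z/443Z)^*. Each prime-power unit group is (Z/5Z)^* ≅ Z/4Z; (Z/443Z)^* ≅ Z/442Z. Hence Gal(Q(zeta_2215)/Q) ≅ Z/4Z × Z/442Z.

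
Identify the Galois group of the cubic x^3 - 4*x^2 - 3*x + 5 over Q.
Gal(K/Q) = S_3 (symmetric group of order 6)

Compute the discriminant of x^3 + (-4)*x^2 + (-3)*x + (5): Δ = 1937. Since Δ is not a rational square, the Galois group is not contained in A_3; it must be the full S_3 (irreducibility of the cubic rules out anything smaller).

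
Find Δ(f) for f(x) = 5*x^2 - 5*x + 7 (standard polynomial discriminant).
Δ = -115

For a quadratic a x^2 + b x + c the discriminant is Δ = b^2 - 4ac = (-5)^2 - 4*(5)*(7) = 25 - (140) = -115.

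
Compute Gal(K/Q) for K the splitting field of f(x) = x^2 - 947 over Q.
Gal(K/Q) = Z/2Z (cyclic of order 2)

x^2 - 947 is irreducible over Q since 947 is not a rational square. The splitting field Q(sqrt(947)) has degree 2 over Q, and its unique nontrivial automorphism is sqrt(947) ↦ -sqrt(947). Hence Gal(Q(sqrt(947))/Q) = Z/2Z.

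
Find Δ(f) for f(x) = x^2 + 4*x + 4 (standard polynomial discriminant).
Δ = 0

For a quadratic a x^2 + b x + c the discriminant is Δ = b^2 - 4ac = (4)^2 - 4*(1)*(4) = 16 - (16) = 0.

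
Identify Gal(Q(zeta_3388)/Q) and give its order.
|Gal(Q(zeta_3388)/Q)| = phi(3388) = 1320; group ≅ (Z/3388Z)^* ≅ Z/2Z × Z/6Z × Z/110Z

The n-th cyclotomic polynomial Φ_3388(x) is the minimal polynomial of zeta_3388 over Q and has degree phi(3388) = 1320. So Q(zeta_3388) is a degree-1320 Galois extension with Galois group (Z/3388Z)^*. By CRT, (Z/3388Z)^* ≅ (Z/4Z)^* × (Z/7Z)^* × (Z/121Z)^*. Each prime-power unit group is (Z/4Z)^* ≅ Z/2Z; (Z/7Z)^* ≅ Z/6Z; (Z/121Z)^* ≅ Z/110Z. Hence Gal(Q(zeta_3388)/Q) ≅ Z/2Z × Z/6Z × Z/110Z.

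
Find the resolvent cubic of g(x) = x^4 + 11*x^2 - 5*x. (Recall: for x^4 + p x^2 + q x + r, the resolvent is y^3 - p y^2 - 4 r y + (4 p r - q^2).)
h(y) = y^3 - 11*y^2 - 25

Identify coefficients: p = 11, q = -5, r = 0.
Plug into h(y) = y^3 - p y^2 - 4 r y + (4 p r - q^2):
  h(y) = y^3 - (11) y^2 - 4*(0) y + (4*(11)*(0) - (-5)^2)
       = y^3 + (-11) y^2 + (0) y + (-25).
Simplifying: h(y) = y^3 - 11*y^2 - 25.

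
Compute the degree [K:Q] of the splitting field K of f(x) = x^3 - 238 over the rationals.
[K:Q] = 6

x^3 - 238 has one real root r = 238^(1/3) and two complex roots r*zeta_3, r*zeta_3^2 where zeta_3 = e^(2*pi*i/3). The splitting field is Q(r, zeta_3). [Q(r):Q] = 3 and [Q(zeta_3):Q] = 2 with gcd = 1, so [Q(r, zeta_3):Q] = 3 * 2 = 6.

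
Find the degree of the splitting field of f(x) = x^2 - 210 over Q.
[K:Q] = 2

The polynomial x^2 - 210 is irreducible over Q since 210 is not a perfect square. Its splitting field is Q(sqrt(210)), which has degree 2 over Q.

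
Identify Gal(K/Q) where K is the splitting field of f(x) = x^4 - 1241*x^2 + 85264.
Gal(K/Q) = Z/2Z (cyclic of order 2)

f factors as (x^2 - 1168)(x^2 - 73), so the splitting field is K = Q(sqrt(1168), sqrt(73)). The squarefree part of 1168 is 73 and the squarefree part of 73 is also 73, so sqrt(1168) and sqrt(73) are both rational multiples of sqrt(73). Hence Q(sqrt(1168)) = Q(sqrt(73)) = Q(sqrt(73)), and the splitting field collapses to a single degree-2 extension with Galois group Z/2Z.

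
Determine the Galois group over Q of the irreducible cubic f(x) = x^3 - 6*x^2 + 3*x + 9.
Gal(K/Q) = S_3 (symmetric group of order 6)

Compute the discriminant of x^3 + (-6)*x^2 + (3)*x + (9): Δ = 2889. Since Δ is not a rational square, the Galois group is not contained in A_3; it must be the full S_3 (irreducibility of the cubic rules out anything smaller).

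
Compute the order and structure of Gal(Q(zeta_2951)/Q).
|Gal(Q(zeta_2951)/Q)| = phi(2951) = 2712; group ≅ (Z/2951Z)^* ≅ Z/12Z × Z/226Z

The n-th cyclotomic polynomial Φ_2951(x) is the minimal polynomial of zeta_2951 over Q and has degree phi(2951) = 2712. So Q(zeta_2951) is a degree-2712 Galois extension with Galois group (Z/2951Z)^*. By CRT, (Z/2951Z)^* ≅ (Z/13Z)^* × (Z/227Z)^*. Each prime-power unit group is (Z/13Z)^* ≅ Z/12Z; (Z/227Z)^* ≅ Z/226Z. Hence Gal(Q(zeta_2951)/Q) ≅ Z/12Z × Z/226Z.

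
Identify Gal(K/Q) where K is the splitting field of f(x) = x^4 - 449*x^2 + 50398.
Gal(K/Q) = V_4 (Klein four-group, Z/2Z × Z/2Z)

f factors as (x^2 - 226)(x^2 - 223), so the splitting field is K = Q(sqrt(226), sqrt(223)). The elements 226, 223, 50398 are all non-squares in Q, so sqrt(226) and sqrt(223) generate independent quadratic extensions. Thus [K:Q] = 4 and Gal(K/Q) is generated by the two order-2 automorphisms sqrt(226) ↦ -sqrt(226) and sqrt(223) ↦ -sqrt(223), giving V_4.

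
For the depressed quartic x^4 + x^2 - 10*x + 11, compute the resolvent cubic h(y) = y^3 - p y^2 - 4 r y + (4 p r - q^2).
h(y) = y^3 - y^2 - 44*y - 56

Identify coefficients: p = 1, q = -10, r = 11.
Plug into h(y) = y^3 - p y^2 - 4 r y + (4 p r - q^2):
  h(y) = y^3 - (1) y^2 - 4*(11) y + (4*(1)*(11) - (-10)^2)
       = y^3 + (-1) y^2 + (-44) y + (-56).
Simplifying: h(y) = y^3 - y^2 - 44*y - 56.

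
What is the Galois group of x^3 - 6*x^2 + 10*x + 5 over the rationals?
Gal(K/Q) = S_3 (symmetric group of order 6)

Compute the discriminant of x^3 + (-6)*x^2 + (10)*x + (5): Δ = -2155. Since Δ is not a rational square, the Galois group is not contained in A_3; it must be the full S_3 (irreducibility of the cubic rules out anything smaller).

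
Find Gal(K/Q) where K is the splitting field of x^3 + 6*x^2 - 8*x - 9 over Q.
Gal(K/Q) = S_3 (symmetric group of order 6)

Compute the discriminant of x^3 + (6)*x^2 + (-8)*x + (-9): Δ = 17717. Since Δ is not a rational square, the Galois group is not contained in A_3; it must be the full S_3 (irreducibility of the cubic rules out anything smaller).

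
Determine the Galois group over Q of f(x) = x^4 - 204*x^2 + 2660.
Gal(K/Q) = V_4 (Klein four-group, Z/2Z × Z/2Z)

f factors as (x^2 - 190)(x^2 - 14), so the splitting field is K = Q(sqrt(190), sqrt(14)). The elements 190, 14, 2660 are all non-squares in Q, so sqrt(190) and sqrt(14) generate independent quadratic extensions. Thus [K:Q] = 4 and Gal(K/Q) is generated by the two order-2 automorphisms sqrt(190) ↦ -sqrt(190) and sqrt(14) ↦ -sqrt(14), giving V_4.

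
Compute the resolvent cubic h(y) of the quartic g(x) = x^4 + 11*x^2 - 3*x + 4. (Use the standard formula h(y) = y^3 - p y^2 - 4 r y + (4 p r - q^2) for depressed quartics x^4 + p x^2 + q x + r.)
h(y) = y^3 - 11*y^2 - 16*y + 167

Identify coefficients: p = 11, q = -3, r = 4.
Plug into h(y) = y^3 - p y^2 - 4 r y + (4 p r - q^2):
  h(y) = y^3 - (11) y^2 - 4*(4) y + (4*(11)*(4) - (-3)^2)
       = y^3 + (-11) y^2 + (-16) y + (167).
Simplifying: h(y) = y^3 - 11*y^2 - 16*y + 167.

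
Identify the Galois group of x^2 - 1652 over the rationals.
Gal(K/Q) = Z/2Z (cyclic of order 2)

x^2 - 1652 is irreducible over Q since 1652 is not a rational square. The splitting field Q(sqrt(1652)) has degree 2 over Q, and its unique nontrivial automorphism is sqrt(1652) ↦ -sqrt(1652). Hence Gal(Q(sqrt(1652))/Q) = Z/2Z.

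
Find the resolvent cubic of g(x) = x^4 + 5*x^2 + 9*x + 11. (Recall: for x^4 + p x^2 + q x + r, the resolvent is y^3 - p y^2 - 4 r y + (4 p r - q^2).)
h(y) = y^3 - 5*y^2 - 44*y + 139

Identify coefficients: p = 5, q = 9, r = 11.
Plug into h(y) = y^3 - p y^2 - 4 r y + (4 p r - q^2):
  h(y) = y^3 - (5) y^2 - 4*(11) y + (4*(5)*(11) - (9)^2)
       = y^3 + (-5) y^2 + (-44) y + (139).
Simplifying: h(y) = y^3 - 5*y^2 - 44*y + 139.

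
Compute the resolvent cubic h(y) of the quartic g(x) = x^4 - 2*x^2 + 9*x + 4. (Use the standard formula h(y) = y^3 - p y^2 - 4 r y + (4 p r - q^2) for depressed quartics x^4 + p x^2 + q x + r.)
h(y) = y^3 + 2*y^2 - 16*y - 113

Identify coefficients: p = -2, q = 9, r = 4.
Plug into h(y) = y^3 - p y^2 - 4 r y + (4 p r - q^2):
  h(y) = y^3 - (-2) y^2 - 4*(4) y + (4*(-2)*(4) - (9)^2)
       = y^3 + (2) y^2 + (-16) y + (-113).
Simplifying: h(y) = y^3 + 2*y^2 - 16*y - 113.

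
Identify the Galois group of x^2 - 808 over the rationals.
Gal(K/Q) = Z/2Z (cyclic of order 2)

x^2 - 808 is irreducible over Q since 808 is not a rational square. The splitting field Q(sqrt(808)) has degree 2 over Q, and its unique nontrivial automorphism is sqrt(808) ↦ -sqrt(808). Hence Gal(Q(sqrt(808))/Q) = Z/2Z.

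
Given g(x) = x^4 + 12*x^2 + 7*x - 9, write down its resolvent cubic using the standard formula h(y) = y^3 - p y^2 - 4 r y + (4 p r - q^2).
h(y) = y^3 - 12*y^2 + 36*y - 481

Identify coefficients: p = 12, q = 7, r = -9.
Plug into h(y) = y^3 - p y^2 - 4 r y + (4 p r - q^2):
  h(y) = y^3 - (12) y^2 - 4*(-9) y + (4*(12)*(-9) - (7)^2)
       = y^3 + (-12) y^2 + (36) y + (-481).
Simplifying: h(y) = y^3 - 12*y^2 + 36*y - 481.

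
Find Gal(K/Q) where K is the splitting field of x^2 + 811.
Gal(K/Q) = Z/2Z (cyclic of order 2)

x^2 + 811 is irreducible over Q since -811 is not a rational square. The splitting field Q(sqrt(-811)) has degree 2 over Q, and its unique nontrivial automorphism is sqrt(-811) ↦ -sqrt(-811). Hence Gal(Q(sqrt(-811))/Q) = Z/2Z.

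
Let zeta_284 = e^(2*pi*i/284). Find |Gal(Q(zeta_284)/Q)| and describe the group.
|Gal(Q(zeta_284)/Q)| = phi(284) = 140; group ≅ (Z/284Z)^* ≅ Z/2Z × Z/70Z

The n-th cyclotomic polynomial Φ_284(x) is the minimal polynomial of zeta_284 over Q and has degree phi(284) = 140. So Q(zeta_284) is a degree-140 Galois extension with Galois group (Z/284Z)^*. By CRT, (Z/284Z)^* ≅ (Z/4Z)^* × (Z/71Z)^*. Each prime-power unit group is (Z/4Z)^* ≅ Z/2Z; (Z/71Z)^* ≅ Z/70Z. Hence Gal(Q(zeta_284)/Q) ≅ Z/2Z × Z/70Z.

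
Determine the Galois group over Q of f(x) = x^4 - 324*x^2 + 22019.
Gal(K/Q) = V_4 (Klein four-group, Z/2Z × Z/2Z)

f factors as (x^2 - 97)(x^2 - 227), so the splitting field is K = Q(sqrt(97), sqrt(227)). The elements 97, 227, 22019 are all non-squares in Q, so sqrt(97) and sqrt(227) generate independent quadratic extensions. Thus [K:Q] = 4 and Gal(K/Q) is generated by the two order-2 automorphisms sqrt(97) ↦ -sqrt(97) and sqrt(227) ↦ -sqrt(227), giving V_4.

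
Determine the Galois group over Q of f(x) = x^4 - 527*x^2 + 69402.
Gal(K/Q) = V_4 (Klein four-group, Z/2Z × Z/2Z)

f factors as (x^2 - 269)(x^2 - 258), so the splitting field is K = Q(sqrt(269), sqrt(258)). The elements 269, 258, 69402 are all non-squares in Q, so sqrt(269) and sqrt(258) generate independent quadratic extensions. Thus [K:Q] = 4 and Gal(K/Q) is generated by the two order-2 automorphisms sqrt(269) ↦ -sqrt(269) and sqrt(258) ↦ -sqrt(258), giving V_4.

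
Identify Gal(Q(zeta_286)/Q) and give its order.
|Gal(Q(zeta_286)/Q)| = phi(286) = 120; group ≅ (Z/286Z)^* ≅ Z/10Z × Z/12Z

The n-th cyclotomic polynomial Φ_286(x) is the minimal polynomial of zeta_286 over Q and has degree phi(286) = 120. So Q(zeta_286) is a degree-120 Galois extension with Galois group (Z/286Z)^*. By CRT, (Z/286Z)^* ≅ (Z/2Z)^* × (Z/11Z)^* × (Z/13Z)^*. Each prime-power unit group is (Z/2Z)^* ≅ trivial group (order 1); (Z/11Z)^* ≅ Z/10Z; (Z/13Z)^* ≅ Z/12Z. Hence Gal(Q(zeta_286)/Q) ≅ Z/10Z × Z/12Z.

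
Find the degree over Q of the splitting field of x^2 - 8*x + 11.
[K:Q] = 2

The discriminant of x^2 + (-8)*x + (11) is b^2 - 4c = 64 - (44) = 20. Since 20 is not a perfect square in Q, the polynomial is irreducible over Q. Its two roots generate a degree-2 extension, so [K:Q] = 2.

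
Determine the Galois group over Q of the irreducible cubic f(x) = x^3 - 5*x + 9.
Gal(K/Q) = S_3 (symmetric group of order 6)

Compute the discriminant of x^3 + (0)*x^2 + (-5)*x + (9): Δ = -1687. Since Δ is not a rational square, the Galois group is not contained in A_3; it must be the full S_3 (irreducibility of the cubic rules out anything smaller).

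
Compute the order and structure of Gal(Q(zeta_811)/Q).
|Gal(Q(zeta_811)/Q)| = phi(811) = 810; group ≅ (Z/811Z)^* ≅ Z/810Z

The n-th cyclotomic polynomial Φ_811(x) is the minimal polynomial of zeta_811 over Q and has degree phi(811) = 810. So Q(zeta_811) is a degree-810 Galois extension with Galois group (Z/811Z)^*. (Z/811Z)^* is cyclic since 811 is an odd prime power (or 4). Hence Gal(Q(zeta_811)/Q) ≅ Z/810Z.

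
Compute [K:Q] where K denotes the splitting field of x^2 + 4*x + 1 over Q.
[K:Q] = 2

The discriminant of x^2 + (4)*x + (1) is b^2 - 4c = 16 - (4) = 12. Since 12 is not a perfect square in Q, the polynomial is irreducible over Q. Its two roots generate a degree-2 extension, so [K:Q] = 2.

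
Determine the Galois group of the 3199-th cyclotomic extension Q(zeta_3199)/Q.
|Gal(Q(zeta_3199)/Q)| = phi(3199) = 2736; group ≅ (Z/3199Z)^* ≅ Z/6Z × Z/456Z

The n-th cyclotomic polynomial Φ_3199(x) is the minimal polynomial of zeta_3199 over Q and has degree phi(3199) = 2736. So Q(zeta_3199) is a degree-2736 Galois extension with Galois group (Z/3199Z)^*. By CRT, (Z/3199Z)^* ≅ (Z/7Z)^* × (Z/457Z)^*. Each prime-power unit group is (Z/7Z)^* ≅ Z/6Z; (Z/457Z)^* ≅ Z/456Z. Hence Gal(Q(zeta_3199)/Q) ≅ Z/6Z × Z/456Z.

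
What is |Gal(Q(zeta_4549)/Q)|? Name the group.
|Gal(Q(zeta_4549)/Q)| = phi(4549) = 4548; group ≅ (Z/4549Z)^* ≅ Z/4548Z

The n-th cyclotomic polynomial Φ_4549(x) is the minimal polynomial of zeta_4549 over Q and has degree phi(4549) = 4548. So Q(zeta_4549) is a degree-4548 Galois extension with Galois group (Z/4549Z)^*. (Z/4549Z)^* is cyclic since 4549 is an odd prime power (or 4). Hence Gal(Q(zeta_4549)/Q) ≅ Z/4548Z.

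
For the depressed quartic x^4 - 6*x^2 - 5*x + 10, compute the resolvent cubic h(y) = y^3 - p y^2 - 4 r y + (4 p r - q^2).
h(y) = y^3 + 6*y^2 - 40*y - 265

Identify coefficients: p = -6, q = -5, r = 10.
Plug into h(y) = y^3 - p y^2 - 4 r y + (4 p r - q^2):
  h(y) = y^3 - (-6) y^2 - 4*(10) y + (4*(-6)*(10) - (-5)^2)
       = y^3 + (6) y^2 + (-40) y + (-265).
Simplifying: h(y) = y^3 + 6*y^2 - 40*y - 265.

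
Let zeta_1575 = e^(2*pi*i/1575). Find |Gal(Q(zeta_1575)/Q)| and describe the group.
|Gal(Q(zeta_1575)/Q)| = phi(1575) = 720; group ≅ (Z/1575Z)^* ≅ Z/6Z × Z/6Z × Z/20Z

The n-th cyclotomic polynomial Φ_1575(x) is the minimal polynomial of zeta_1575 over Q and has degree phi(1575) = 720. So Q(zeta_1575) is a degree-720 Galois extension with Galois group (Z/1575Z)^*. By CRT, (Z/1575Z)^* ≅ (Z/9Z)^* × (Z/25Z)^* × (Z/7Z)^*. Each prime-power unit group is (Z/9Z)^* ≅ Z/6Z; (Z/25Z)^* ≅ Z/20Z; (Z/7Z)^* ≅ Z/6Z. Hence Gal(Q(zeta_1575)/Q) ≅ Z/6Z × Z/6Z × Z/20Z.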